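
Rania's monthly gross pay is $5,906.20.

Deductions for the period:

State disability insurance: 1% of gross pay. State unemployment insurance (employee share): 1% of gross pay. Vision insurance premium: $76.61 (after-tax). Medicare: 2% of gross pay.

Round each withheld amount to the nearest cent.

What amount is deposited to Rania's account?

State unemployment insurance (employee share): $5,906.20 × 0.01 = $59.06
Medicare: $5,906.20 × 0.02 = $118.12
State disability insurance: $5,906.20 × 0.01 = $59.06
Vision insurance premium: $76.61
Total deductions = $59.06 + $118.12 + $59.06 + $76.61 = $312.85
Net pay = $5,906.20 − $312.85 = $5,593.35

$5,593.35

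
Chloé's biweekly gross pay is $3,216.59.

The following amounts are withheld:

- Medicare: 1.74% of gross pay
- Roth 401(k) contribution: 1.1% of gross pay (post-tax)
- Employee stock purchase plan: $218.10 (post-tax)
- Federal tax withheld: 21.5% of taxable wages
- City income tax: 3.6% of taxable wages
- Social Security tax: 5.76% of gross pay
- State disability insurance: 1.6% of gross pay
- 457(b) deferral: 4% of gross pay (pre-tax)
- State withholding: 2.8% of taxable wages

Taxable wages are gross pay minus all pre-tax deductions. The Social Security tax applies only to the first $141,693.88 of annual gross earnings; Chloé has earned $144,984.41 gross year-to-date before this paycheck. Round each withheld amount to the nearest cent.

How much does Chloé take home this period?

$1,865.48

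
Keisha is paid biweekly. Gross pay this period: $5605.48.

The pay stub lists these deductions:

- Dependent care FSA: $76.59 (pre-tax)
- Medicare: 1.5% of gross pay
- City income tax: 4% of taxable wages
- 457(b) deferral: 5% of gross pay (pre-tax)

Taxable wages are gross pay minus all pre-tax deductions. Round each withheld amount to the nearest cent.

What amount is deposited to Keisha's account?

$4954.60

457(b) deferral: $5605.48 × 0.05 = $280.27
Dependent care FSA: $76.59
Pre-tax total = $280.27 + $76.59 = $356.86
Taxable wages = $5605.48 − $356.86 = $5248.62
City income tax: $5248.62 × 0.04 = $209.94
Medicare: $5605.48 × 0.015 = $84.08
Total deductions = $280.27 + $76.59 + $209.94 + $84.08 = $650.88
Net pay = $5605.48 − $650.88 = $4954.60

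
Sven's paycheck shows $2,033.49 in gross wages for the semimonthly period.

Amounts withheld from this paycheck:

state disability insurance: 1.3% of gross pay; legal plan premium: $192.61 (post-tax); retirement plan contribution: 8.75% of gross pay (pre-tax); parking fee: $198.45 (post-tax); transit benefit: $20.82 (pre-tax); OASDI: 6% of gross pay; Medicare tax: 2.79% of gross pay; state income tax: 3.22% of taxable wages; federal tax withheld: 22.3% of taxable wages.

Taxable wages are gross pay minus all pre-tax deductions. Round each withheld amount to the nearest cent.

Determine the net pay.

Retirement plan contribution: $2,033.49 × 0.0875 = $177.93
Transit benefit: $20.82
Pre-tax total = $177.93 + $20.82 = $198.75
Taxable wages = $2,033.49 − $198.75 = $1,834.74
State income tax: $1,834.74 × 0.0322 = $59.08
Federal tax withheld: $1,834.74 × 0.223 = $409.15
OASDI: $2,033.49 × 0.06 = $122.01
Medicare tax: $2,033.49 × 0.0279 = $56.73
State disability insurance: $2,033.49 × 0.013 = $26.44
Parking fee: $198.45
Legal plan premium: $192.61
Total deductions = $177.93 + $20.82 + $59.08 + $409.15 + $122.01 + $56.73 + $26.44 + $198.45 + $192.61 = $1,263.22
Net pay = $2,033.49 − $1,263.22 = $770.27

$770.27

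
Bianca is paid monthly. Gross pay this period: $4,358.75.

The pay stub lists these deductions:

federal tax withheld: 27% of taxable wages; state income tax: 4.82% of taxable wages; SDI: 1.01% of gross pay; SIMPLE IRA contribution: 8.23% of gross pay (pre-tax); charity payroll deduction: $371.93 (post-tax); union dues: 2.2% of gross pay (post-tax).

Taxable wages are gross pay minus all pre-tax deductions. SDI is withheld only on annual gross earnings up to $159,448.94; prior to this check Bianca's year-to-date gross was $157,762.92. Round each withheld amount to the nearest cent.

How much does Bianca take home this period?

$2,242.36

SIMPLE IRA contribution: $4,358.75 × 0.0823 = $358.73
Taxable wages = $4,358.75 − $358.73 = $4,000.02
State income tax: $4,000.02 × 0.0482 = $192.80
Federal tax withheld: $4,000.02 × 0.27 = $1,080.01
SDI: only $159,448.94 − $157,762.92 = $1,686.02 of this check is subject → $1,686.02 × 0.0101 = $17.03
Charity payroll deduction: $371.93
Union dues: $4,358.75 × 0.022 = $95.89
Total deductions = $358.73 + $192.80 + $1,080.01 + $17.03 + $371.93 + $95.89 = $2,116.39
Net pay = $4,358.75 − $2,116.39 = $2,242.36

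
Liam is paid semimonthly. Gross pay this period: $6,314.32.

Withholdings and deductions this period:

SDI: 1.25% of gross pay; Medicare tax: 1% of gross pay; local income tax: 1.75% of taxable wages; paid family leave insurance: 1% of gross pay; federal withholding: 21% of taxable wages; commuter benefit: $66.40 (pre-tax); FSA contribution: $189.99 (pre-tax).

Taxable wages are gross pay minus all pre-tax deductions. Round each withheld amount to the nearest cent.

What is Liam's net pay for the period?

Commuter benefit: $66.40
FSA contribution: $189.99
Pre-tax total = $66.40 + $189.99 = $256.39
Taxable wages = $6,314.32 − $256.39 = $6,057.93
Local income tax: $6,057.93 × 0.0175 = $106.01
Federal withholding: $6,057.93 × 0.21 = $1,272.17
SDI: $6,314.32 × 0.0125 = $78.93
Medicare tax: $6,314.32 × 0.01 = $63.14
Paid family leave insurance: $6,314.32 × 0.01 = $63.14
Total deductions = $66.40 + $189.99 + $106.01 + $1,272.17 + $78.93 + $63.14 + $63.14 = $1,839.78
Net pay = $6,314.32 − $1,839.78 = $4,474.54

$4,474.54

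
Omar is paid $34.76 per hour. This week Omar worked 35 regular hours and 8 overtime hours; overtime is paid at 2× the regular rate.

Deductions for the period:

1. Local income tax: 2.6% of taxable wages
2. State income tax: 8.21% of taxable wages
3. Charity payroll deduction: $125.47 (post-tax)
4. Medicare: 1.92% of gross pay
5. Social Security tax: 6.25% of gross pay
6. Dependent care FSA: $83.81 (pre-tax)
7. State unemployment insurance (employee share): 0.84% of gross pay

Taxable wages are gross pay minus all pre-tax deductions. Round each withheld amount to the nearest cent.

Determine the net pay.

Regular pay: 35 × $34.76 = $1,216.60
Overtime pay: 8 × $34.76 × 2 = $556.16
Gross pay = $1,216.60 + $556.16 = $1,772.76
Dependent care FSA: $83.81
Taxable wages = $1,772.76 − $83.81 = $1,688.95
Local income tax: $1,688.95 × 0.026 = $43.91
State income tax: $1,688.95 × 0.0821 = $138.66
Medicare: $1,772.76 × 0.0192 = $34.04
Social Security tax: $1,772.76 × 0.0625 = $110.80
State unemployment insurance (employee share): $1,772.76 × 0.0084 = $14.89
Charity payroll deduction: $125.47
Total deductions = $83.81 + $43.91 + $138.66 + $34.04 + $110.80 + $14.89 + $125.47 = $551.58
Net pay = $1,772.76 − $551.58 = $1,221.18

$1,221.18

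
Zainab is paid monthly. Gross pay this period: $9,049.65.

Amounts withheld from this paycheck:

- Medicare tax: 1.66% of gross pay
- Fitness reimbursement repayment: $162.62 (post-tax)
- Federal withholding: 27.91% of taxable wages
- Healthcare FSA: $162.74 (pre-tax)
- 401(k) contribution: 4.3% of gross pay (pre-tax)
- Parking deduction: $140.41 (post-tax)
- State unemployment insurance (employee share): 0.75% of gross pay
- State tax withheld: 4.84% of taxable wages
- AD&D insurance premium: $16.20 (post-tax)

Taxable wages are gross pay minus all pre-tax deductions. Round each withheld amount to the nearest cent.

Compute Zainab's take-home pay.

Healthcare FSA: $162.74
401(k) contribution: $9,049.65 × 0.043 = $389.13
Pre-tax total = $162.74 + $389.13 = $551.87
Taxable wages = $9,049.65 − $551.87 = $8,497.78
State tax withheld: $8,497.78 × 0.0484 = $411.29
Federal withholding: $8,497.78 × 0.2791 = $2,371.73
State unemployment insurance (employee share): $9,049.65 × 0.0075 = $67.87
Medicare tax: $9,049.65 × 0.0166 = $150.22
AD&D insurance premium: $16.20
Fitness reimbursement repayment: $162.62
Parking deduction: $140.41
Total deductions = $162.74 + $389.13 + $411.29 + $2,371.73 + $67.87 + $150.22 + $16.20 + $162.62 + $140.41 = $3,872.21
Net pay = $9,049.65 − $3,872.21 = $5,177.44

$5,177.44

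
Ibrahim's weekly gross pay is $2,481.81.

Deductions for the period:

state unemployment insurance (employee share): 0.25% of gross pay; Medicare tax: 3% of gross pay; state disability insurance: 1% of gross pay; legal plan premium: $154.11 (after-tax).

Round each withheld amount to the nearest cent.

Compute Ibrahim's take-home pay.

State disability insurance: $2,481.81 × 0.01 = $24.82
State unemployment insurance (employee share): $2,481.81 × 0.0025 = $6.20
Medicare tax: $2,481.81 × 0.03 = $74.45
Legal plan premium: $154.11
Total deductions = $24.82 + $6.20 + $74.45 + $154.11 = $259.58
Net pay = $2,481.81 − $259.58 = $2,222.23

$2,222.23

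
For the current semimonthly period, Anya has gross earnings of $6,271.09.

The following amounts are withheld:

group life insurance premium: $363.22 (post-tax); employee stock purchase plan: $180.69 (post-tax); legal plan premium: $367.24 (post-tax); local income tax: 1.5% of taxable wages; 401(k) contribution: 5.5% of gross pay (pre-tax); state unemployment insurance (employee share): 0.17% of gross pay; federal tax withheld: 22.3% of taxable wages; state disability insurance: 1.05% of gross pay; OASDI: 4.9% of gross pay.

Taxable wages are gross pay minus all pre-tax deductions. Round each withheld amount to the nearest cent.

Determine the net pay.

401(k) contribution: $6,271.09 × 0.055 = $344.91
Taxable wages = $6,271.09 − $344.91 = $5,926.18
Local income tax: $5,926.18 × 0.015 = $88.89
Federal tax withheld: $5,926.18 × 0.223 = $1,321.54
State disability insurance: $6,271.09 × 0.0105 = $65.85
OASDI: $6,271.09 × 0.049 = $307.28
State unemployment insurance (employee share): $6,271.09 × 0.0017 = $10.66
Legal plan premium: $367.24
Employee stock purchase plan: $180.69
Group life insurance premium: $363.22
Total deductions = $344.91 + $88.89 + $1,321.54 + $65.85 + $307.28 + $10.66 + $367.24 + $180.69 + $363.22 = $3,050.28
Net pay = $6,271.09 − $3,050.28 = $3,220.81

$3,220.81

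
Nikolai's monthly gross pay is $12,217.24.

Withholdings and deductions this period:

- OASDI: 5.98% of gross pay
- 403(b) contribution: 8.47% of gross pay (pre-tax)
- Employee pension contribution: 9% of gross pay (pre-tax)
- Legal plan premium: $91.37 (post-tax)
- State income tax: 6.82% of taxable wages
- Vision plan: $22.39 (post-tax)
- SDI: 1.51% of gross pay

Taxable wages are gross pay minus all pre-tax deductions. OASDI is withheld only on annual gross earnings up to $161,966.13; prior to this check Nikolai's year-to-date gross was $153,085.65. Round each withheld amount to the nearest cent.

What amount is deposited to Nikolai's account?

$8,565.95

403(b) contribution: $12,217.24 × 0.0847 = $1,034.80
Employee pension contribution: $12,217.24 × 0.09 = $1,099.55
Pre-tax total = $1,034.80 + $1,099.55 = $2,134.35
Taxable wages = $12,217.24 − $2,134.35 = $10,082.89
State income tax: $10,082.89 × 0.0682 = $687.65
OASDI: only $161,966.13 − $153,085.65 = $8,880.48 of this check is subject → $8,880.48 × 0.0598 = $531.05
SDI: $12,217.24 × 0.0151 = $184.48
Vision plan: $22.39
Legal plan premium: $91.37
Total deductions = $1,034.80 + $1,099.55 + $687.65 + $531.05 + $184.48 + $22.39 + $91.37 = $3,651.29
Net pay = $12,217.24 − $3,651.29 = $8,565.95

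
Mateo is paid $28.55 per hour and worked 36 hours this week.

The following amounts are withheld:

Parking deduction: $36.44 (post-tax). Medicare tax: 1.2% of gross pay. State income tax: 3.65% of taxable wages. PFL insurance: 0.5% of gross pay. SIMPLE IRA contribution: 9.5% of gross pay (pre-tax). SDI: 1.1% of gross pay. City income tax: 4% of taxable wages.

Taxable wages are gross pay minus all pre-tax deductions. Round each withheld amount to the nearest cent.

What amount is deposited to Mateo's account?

Gross pay: 36 × $28.55 = $1,027.80
SIMPLE IRA contribution: $1,027.80 × 0.095 = $97.64
Taxable wages = $1,027.80 − $97.64 = $930.16
City income tax: $930.16 × 0.04 = $37.21
State income tax: $930.16 × 0.0365 = $33.95
PFL insurance: $1,027.80 × 0.005 = $5.14
SDI: $1,027.80 × 0.011 = $11.31
Medicare tax: $1,027.80 × 0.012 = $12.33
Parking deduction: $36.44
Total deductions = $97.64 + $37.21 + $33.95 + $5.14 + $11.31 + $12.33 + $36.44 = $234.02
Net pay = $1,027.80 − $234.02 = $793.78

$793.78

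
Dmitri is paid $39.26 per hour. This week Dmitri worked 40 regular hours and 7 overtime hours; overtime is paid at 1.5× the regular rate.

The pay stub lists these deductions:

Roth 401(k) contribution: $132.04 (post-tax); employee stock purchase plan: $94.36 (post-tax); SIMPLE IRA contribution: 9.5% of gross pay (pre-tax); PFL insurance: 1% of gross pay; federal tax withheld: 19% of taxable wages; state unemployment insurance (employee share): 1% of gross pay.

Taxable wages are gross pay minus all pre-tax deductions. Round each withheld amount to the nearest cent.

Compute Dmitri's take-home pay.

$1,187.31

Regular pay: 40 × $39.26 = $1,570.40
Overtime pay: 7 × $39.26 × 1.5 = $412.23
Gross pay = $1,570.40 + $412.23 = $1,982.63
SIMPLE IRA contribution: $1,982.63 × 0.095 = $188.35
Taxable wages = $1,982.63 − $188.35 = $1,794.28
Federal tax withheld: $1,794.28 × 0.19 = $340.91
PFL insurance: $1,982.63 × 0.01 = $19.83
State unemployment insurance (employee share): $1,982.63 × 0.01 = $19.83
Employee stock purchase plan: $94.36
Roth 401(k) contribution: $132.04
Total deductions = $188.35 + $340.91 + $19.83 + $19.83 + $94.36 + $132.04 = $795.32
Net pay = $1,982.63 − $795.32 = $1,187.31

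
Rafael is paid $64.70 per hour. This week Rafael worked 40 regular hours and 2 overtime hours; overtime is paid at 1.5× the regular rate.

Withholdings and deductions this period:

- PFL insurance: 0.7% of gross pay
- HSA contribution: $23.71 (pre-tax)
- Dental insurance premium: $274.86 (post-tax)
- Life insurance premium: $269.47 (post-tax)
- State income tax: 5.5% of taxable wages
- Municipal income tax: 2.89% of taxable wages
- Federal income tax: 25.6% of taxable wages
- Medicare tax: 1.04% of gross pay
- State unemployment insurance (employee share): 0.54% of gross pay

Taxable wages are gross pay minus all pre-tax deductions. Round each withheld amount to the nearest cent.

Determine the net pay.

$1213.06

Regular pay: 40 × $64.70 = $2588.00
Overtime pay: 2 × $64.70 × 1.5 = $194.10
Gross pay = $2588.00 + $194.10 = $2782.10
HSA contribution: $23.71
Taxable wages = $2782.10 − $23.71 = $2758.39
State income tax: $2758.39 × 0.055 = $151.71
Municipal income tax: $2758.39 × 0.0289 = $79.72
Federal income tax: $2758.39 × 0.256 = $706.15
Medicare tax: $2782.10 × 0.0104 = $28.93
PFL insurance: $2782.10 × 0.007 = $19.47
State unemployment insurance (employee share): $2782.10 × 0.0054 = $15.02
Dental insurance premium: $274.86
Life insurance premium: $269.47
Total deductions = $23.71 + $151.71 + $79.72 + $706.15 + $28.93 + $19.47 + $15.02 + $274.86 + $269.47 = $1569.04
Net pay = $2782.10 − $1569.04 = $1213.06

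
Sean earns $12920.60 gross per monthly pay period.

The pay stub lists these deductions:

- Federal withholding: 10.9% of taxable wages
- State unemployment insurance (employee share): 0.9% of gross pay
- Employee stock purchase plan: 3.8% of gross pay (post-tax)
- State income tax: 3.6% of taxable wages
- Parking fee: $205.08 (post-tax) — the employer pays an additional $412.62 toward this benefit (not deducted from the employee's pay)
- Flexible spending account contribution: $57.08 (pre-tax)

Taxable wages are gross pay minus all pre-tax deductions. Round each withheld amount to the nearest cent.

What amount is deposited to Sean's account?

Flexible spending account contribution: $57.08
Taxable wages = $12920.60 − $57.08 = $12863.52
State income tax: $12863.52 × 0.036 = $463.09
Federal withholding: $12863.52 × 0.109 = $1402.12
State unemployment insurance (employee share): $12920.60 × 0.009 = $116.29
Employee stock purchase plan: $12920.60 × 0.038 = $490.98
Parking fee: $205.08
(Employer's $412.62 toward parking fee is not withheld from the employee.)
Total deductions = $57.08 + $463.09 + $1402.12 + $116.29 + $490.98 + $205.08 = $2734.64
Net pay = $12920.60 − $2734.64 = $10185.96

$10185.96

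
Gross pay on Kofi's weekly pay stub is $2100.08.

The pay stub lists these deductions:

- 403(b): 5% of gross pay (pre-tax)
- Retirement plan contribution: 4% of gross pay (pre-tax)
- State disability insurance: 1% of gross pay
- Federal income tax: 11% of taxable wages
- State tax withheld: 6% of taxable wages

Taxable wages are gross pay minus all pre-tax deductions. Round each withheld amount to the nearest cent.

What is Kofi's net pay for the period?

Retirement plan contribution: $2100.08 × 0.04 = $84.00
403(b): $2100.08 × 0.05 = $105.00
Pre-tax total = $84.00 + $105.00 = $189.00
Taxable wages = $2100.08 − $189.00 = $1911.08
State tax withheld: $1911.08 × 0.06 = $114.66
Federal income tax: $1911.08 × 0.11 = $210.22
State disability insurance: $2100.08 × 0.01 = $21.00
Total deductions = $84.00 + $105.00 + $114.66 + $210.22 + $21.00 = $534.88
Net pay = $2100.08 − $534.88 = $1565.20

$1565.20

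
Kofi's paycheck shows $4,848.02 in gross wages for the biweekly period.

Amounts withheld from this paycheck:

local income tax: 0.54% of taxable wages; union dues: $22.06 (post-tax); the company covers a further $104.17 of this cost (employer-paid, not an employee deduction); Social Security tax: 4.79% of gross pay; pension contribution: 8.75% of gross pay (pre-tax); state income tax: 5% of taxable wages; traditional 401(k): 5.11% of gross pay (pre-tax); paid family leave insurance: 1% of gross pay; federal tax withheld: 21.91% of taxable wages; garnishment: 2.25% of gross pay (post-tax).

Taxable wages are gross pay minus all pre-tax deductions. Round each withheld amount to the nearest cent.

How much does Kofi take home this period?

$2,617.92

Traditional 401(k): $4,848.02 × 0.0511 = $247.73
Pension contribution: $4,848.02 × 0.0875 = $424.20
Pre-tax total = $247.73 + $424.20 = $671.93
Taxable wages = $4,848.02 − $671.93 = $4,176.09
Federal tax withheld: $4,176.09 × 0.2191 = $914.98
State income tax: $4,176.09 × 0.05 = $208.80
Local income tax: $4,176.09 × 0.0054 = $22.55
Social Security tax: $4,848.02 × 0.0479 = $232.22
Paid family leave insurance: $4,848.02 × 0.01 = $48.48
Garnishment: $4,848.02 × 0.0225 = $109.08
Union dues: $22.06
(Employer's $104.17 toward union dues is not withheld from the employee.)
Total deductions = $247.73 + $424.20 + $914.98 + $208.80 + $22.55 + $232.22 + $48.48 + $109.08 + $22.06 = $2,230.10
Net pay = $4,848.02 − $2,230.10 = $2,617.92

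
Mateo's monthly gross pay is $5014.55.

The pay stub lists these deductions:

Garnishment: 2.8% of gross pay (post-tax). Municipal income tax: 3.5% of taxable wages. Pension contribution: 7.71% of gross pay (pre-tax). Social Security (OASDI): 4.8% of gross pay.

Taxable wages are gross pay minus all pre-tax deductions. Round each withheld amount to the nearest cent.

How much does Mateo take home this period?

Pension contribution: $5014.55 × 0.0771 = $386.62
Taxable wages = $5014.55 − $386.62 = $4627.93
Municipal income tax: $4627.93 × 0.035 = $161.98
Social Security (OASDI): $5014.55 × 0.048 = $240.70
Garnishment: $5014.55 × 0.028 = $140.41
Total deductions = $386.62 + $161.98 + $240.70 + $140.41 = $929.71
Net pay = $5014.55 − $929.71 = $4084.84

$4084.84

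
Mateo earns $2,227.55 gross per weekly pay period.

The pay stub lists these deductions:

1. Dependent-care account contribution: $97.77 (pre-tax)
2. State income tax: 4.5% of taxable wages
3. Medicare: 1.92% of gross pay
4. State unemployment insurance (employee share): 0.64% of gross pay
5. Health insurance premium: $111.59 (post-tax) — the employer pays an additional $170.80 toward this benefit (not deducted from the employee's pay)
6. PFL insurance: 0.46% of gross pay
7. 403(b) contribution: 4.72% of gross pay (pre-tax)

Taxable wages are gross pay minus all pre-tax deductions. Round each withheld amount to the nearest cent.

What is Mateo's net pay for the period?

$1,754.66

Dependent-care account contribution: $97.77
403(b) contribution: $2,227.55 × 0.0472 = $105.14
Pre-tax total = $97.77 + $105.14 = $202.91
Taxable wages = $2,227.55 − $202.91 = $2,024.64
State income tax: $2,024.64 × 0.045 = $91.11
State unemployment insurance (employee share): $2,227.55 × 0.0064 = $14.26
PFL insurance: $2,227.55 × 0.0046 = $10.25
Medicare: $2,227.55 × 0.0192 = $42.77
Health insurance premium: $111.59
(Employer's $170.80 toward health insurance premium is not withheld from the employee.)
Total deductions = $97.77 + $105.14 + $91.11 + $14.26 + $10.25 + $42.77 + $111.59 = $472.89
Net pay = $2,227.55 − $472.89 = $1,754.66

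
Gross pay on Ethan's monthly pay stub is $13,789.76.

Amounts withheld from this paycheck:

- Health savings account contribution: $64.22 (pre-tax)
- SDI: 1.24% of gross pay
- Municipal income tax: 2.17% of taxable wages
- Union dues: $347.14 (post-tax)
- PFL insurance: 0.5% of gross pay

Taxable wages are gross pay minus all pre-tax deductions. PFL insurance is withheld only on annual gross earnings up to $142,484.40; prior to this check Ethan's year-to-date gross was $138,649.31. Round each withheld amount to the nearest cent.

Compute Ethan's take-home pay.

Health savings account contribution: $64.22
Taxable wages = $13,789.76 − $64.22 = $13,725.54
Municipal income tax: $13,725.54 × 0.0217 = $297.84
PFL insurance: only $142,484.40 − $138,649.31 = $3,835.09 of this check is subject → $3,835.09 × 0.005 = $19.18
SDI: $13,789.76 × 0.0124 = $170.99
Union dues: $347.14
Total deductions = $64.22 + $297.84 + $19.18 + $170.99 + $347.14 = $899.37
Net pay = $13,789.76 − $899.37 = $12,890.39

$12,890.39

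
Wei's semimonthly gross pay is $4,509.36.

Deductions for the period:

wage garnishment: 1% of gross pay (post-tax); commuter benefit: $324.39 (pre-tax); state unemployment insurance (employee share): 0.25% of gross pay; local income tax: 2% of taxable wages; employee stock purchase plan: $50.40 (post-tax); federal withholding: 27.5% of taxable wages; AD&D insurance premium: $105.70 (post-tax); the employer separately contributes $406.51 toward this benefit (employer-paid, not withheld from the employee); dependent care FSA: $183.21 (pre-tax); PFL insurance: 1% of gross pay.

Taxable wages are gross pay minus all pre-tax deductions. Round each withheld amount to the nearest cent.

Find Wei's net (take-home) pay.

$2,563.69

Commuter benefit: $324.39
Dependent care FSA: $183.21
Pre-tax total = $324.39 + $183.21 = $507.60
Taxable wages = $4,509.36 − $507.60 = $4,001.76
Local income tax: $4,001.76 × 0.02 = $80.04
Federal withholding: $4,001.76 × 0.275 = $1,100.48
PFL insurance: $4,509.36 × 0.01 = $45.09
State unemployment insurance (employee share): $4,509.36 × 0.0025 = $11.27
Employee stock purchase plan: $50.40
Wage garnishment: $4,509.36 × 0.01 = $45.09
AD&D insurance premium: $105.70
(Employer's $406.51 toward AD&D insurance premium is not withheld from the employee.)
Total deductions = $324.39 + $183.21 + $80.04 + $1,100.48 + $45.09 + $11.27 + $50.40 + $45.09 + $105.70 = $1,945.67
Net pay = $4,509.36 − $1,945.67 = $2,563.69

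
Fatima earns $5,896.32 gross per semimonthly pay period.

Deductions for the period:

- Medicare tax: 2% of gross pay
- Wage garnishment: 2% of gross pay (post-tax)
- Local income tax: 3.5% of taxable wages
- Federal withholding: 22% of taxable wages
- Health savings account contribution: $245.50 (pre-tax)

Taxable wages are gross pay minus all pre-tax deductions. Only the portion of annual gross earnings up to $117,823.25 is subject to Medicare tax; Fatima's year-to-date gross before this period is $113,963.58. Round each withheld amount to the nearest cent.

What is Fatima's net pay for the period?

$4,014.74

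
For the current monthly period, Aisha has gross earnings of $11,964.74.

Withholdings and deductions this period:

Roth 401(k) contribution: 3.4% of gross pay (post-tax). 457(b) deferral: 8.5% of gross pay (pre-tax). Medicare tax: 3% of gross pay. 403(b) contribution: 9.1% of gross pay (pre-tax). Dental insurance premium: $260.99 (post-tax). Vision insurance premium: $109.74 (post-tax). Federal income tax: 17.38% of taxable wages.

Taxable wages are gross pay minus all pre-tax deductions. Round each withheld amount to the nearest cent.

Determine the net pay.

403(b) contribution: $11,964.74 × 0.091 = $1,088.79
457(b) deferral: $11,964.74 × 0.085 = $1,017.00
Pre-tax total = $1,088.79 + $1,017.00 = $2,105.79
Taxable wages = $11,964.74 − $2,105.79 = $9,858.95
Federal income tax: $9,858.95 × 0.1738 = $1,713.49
Medicare tax: $11,964.74 × 0.03 = $358.94
Dental insurance premium: $260.99
Vision insurance premium: $109.74
Roth 401(k) contribution: $11,964.74 × 0.034 = $406.80
Total deductions = $1,088.79 + $1,017.00 + $1,713.49 + $358.94 + $260.99 + $109.74 + $406.80 = $4,955.75
Net pay = $11,964.74 − $4,955.75 = $7,008.99

$7,008.99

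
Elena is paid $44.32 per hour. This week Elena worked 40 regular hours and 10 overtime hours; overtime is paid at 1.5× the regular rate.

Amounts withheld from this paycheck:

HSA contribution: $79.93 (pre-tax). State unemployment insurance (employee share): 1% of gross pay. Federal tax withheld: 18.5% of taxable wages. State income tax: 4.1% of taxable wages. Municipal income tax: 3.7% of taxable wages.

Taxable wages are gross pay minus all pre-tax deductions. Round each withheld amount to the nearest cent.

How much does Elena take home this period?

Regular pay: 40 × $44.32 = $1,772.80
Overtime pay: 10 × $44.32 × 1.5 = $664.80
Gross pay = $1,772.80 + $664.80 = $2,437.60
HSA contribution: $79.93
Taxable wages = $2,437.60 − $79.93 = $2,357.67
State income tax: $2,357.67 × 0.041 = $96.66
Municipal income tax: $2,357.67 × 0.037 = $87.23
Federal tax withheld: $2,357.67 × 0.185 = $436.17
State unemployment insurance (employee share): $2,437.60 × 0.01 = $24.38
Total deductions = $79.93 + $96.66 + $87.23 + $436.17 + $24.38 = $724.37
Net pay = $2,437.60 − $724.37 = $1,713.23

$1,713.23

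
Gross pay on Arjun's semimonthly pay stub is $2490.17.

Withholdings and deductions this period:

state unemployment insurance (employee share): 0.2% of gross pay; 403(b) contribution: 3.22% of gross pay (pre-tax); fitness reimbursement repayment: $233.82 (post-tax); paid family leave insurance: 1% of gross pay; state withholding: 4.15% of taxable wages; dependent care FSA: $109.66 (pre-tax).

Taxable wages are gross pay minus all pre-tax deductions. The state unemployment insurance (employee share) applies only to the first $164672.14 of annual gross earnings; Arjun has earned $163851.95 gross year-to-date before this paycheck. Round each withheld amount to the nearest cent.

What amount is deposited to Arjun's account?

$1944.51

Dependent care FSA: $109.66
403(b) contribution: $2490.17 × 0.0322 = $80.18
Pre-tax total = $109.66 + $80.18 = $189.84
Taxable wages = $2490.17 − $189.84 = $2300.33
State withholding: $2300.33 × 0.0415 = $95.46
Paid family leave insurance: $2490.17 × 0.01 = $24.90
State unemployment insurance (employee share): only $164672.14 − $163851.95 = $820.19 of this check is subject → $820.19 × 0.002 = $1.64
Fitness reimbursement repayment: $233.82
Total deductions = $109.66 + $80.18 + $95.46 + $24.90 + $1.64 + $233.82 = $545.66
Net pay = $2490.17 − $545.66 = $1944.51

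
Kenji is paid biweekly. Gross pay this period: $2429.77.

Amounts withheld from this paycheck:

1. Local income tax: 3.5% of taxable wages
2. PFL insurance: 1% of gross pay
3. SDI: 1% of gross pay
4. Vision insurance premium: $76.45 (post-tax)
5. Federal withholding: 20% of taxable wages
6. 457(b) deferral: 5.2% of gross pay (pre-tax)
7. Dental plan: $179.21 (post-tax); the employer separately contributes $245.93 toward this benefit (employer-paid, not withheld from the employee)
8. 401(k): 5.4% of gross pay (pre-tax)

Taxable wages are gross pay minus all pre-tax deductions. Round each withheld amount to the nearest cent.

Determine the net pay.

401(k): $2429.77 × 0.054 = $131.21
457(b) deferral: $2429.77 × 0.052 = $126.35
Pre-tax total = $131.21 + $126.35 = $257.56
Taxable wages = $2429.77 − $257.56 = $2172.21
Federal withholding: $2172.21 × 0.2 = $434.44
Local income tax: $2172.21 × 0.035 = $76.03
SDI: $2429.77 × 0.01 = $24.30
PFL insurance: $2429.77 × 0.01 = $24.30
Vision insurance premium: $76.45
Dental plan: $179.21
(Employer's $245.93 toward dental plan is not withheld from the employee.)
Total deductions = $131.21 + $126.35 + $434.44 + $76.03 + $24.30 + $24.30 + $76.45 + $179.21 = $1072.29
Net pay = $2429.77 − $1072.29 = $1357.48

$1357.48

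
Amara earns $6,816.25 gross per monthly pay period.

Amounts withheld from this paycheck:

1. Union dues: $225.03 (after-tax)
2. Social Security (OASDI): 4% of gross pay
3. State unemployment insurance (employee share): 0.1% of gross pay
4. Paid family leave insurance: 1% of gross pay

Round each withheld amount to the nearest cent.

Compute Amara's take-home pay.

$6,243.59

Paid family leave insurance: $6,816.25 × 0.01 = $68.16
State unemployment insurance (employee share): $6,816.25 × 0.001 = $6.82
Social Security (OASDI): $6,816.25 × 0.04 = $272.65
Union dues: $225.03
Total deductions = $68.16 + $6.82 + $272.65 + $225.03 = $572.66
Net pay = $6,816.25 − $572.66 = $6,243.59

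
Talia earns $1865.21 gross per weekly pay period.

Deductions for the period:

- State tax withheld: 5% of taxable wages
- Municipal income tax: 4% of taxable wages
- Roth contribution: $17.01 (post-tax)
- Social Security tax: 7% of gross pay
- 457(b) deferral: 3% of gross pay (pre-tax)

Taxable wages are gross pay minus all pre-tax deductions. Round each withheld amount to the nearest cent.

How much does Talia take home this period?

457(b) deferral: $1865.21 × 0.03 = $55.96
Taxable wages = $1865.21 − $55.96 = $1809.25
Municipal income tax: $1809.25 × 0.04 = $72.37
State tax withheld: $1809.25 × 0.05 = $90.46
Social Security tax: $1865.21 × 0.07 = $130.56
Roth contribution: $17.01
Total deductions = $55.96 + $72.37 + $90.46 + $130.56 + $17.01 = $366.36
Net pay = $1865.21 − $366.36 = $1498.85

$1498.85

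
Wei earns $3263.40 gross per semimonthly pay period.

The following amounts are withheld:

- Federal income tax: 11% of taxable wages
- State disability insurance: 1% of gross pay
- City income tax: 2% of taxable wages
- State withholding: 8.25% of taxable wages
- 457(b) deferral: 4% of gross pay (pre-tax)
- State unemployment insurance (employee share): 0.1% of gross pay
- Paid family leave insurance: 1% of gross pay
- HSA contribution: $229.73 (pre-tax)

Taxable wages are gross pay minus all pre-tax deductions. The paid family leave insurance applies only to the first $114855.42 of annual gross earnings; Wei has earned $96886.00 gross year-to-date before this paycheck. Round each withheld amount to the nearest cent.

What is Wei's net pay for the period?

$2217.70

457(b) deferral: $3263.40 × 0.04 = $130.54
HSA contribution: $229.73
Pre-tax total = $130.54 + $229.73 = $360.27
Taxable wages = $3263.40 − $360.27 = $2903.13
Federal income tax: $2903.13 × 0.11 = $319.34
State withholding: $2903.13 × 0.0825 = $239.51
City income tax: $2903.13 × 0.02 = $58.06
State disability insurance: $3263.40 × 0.01 = $32.63
Paid family leave insurance: cap not yet reached, full $3263.40 is subject → $3263.40 × 0.01 = $32.63
State unemployment insurance (employee share): $3263.40 × 0.001 = $3.26
Total deductions = $130.54 + $229.73 + $319.34 + $239.51 + $58.06 + $32.63 + $32.63 + $3.26 = $1045.70
Net pay = $3263.40 − $1045.70 = $2217.70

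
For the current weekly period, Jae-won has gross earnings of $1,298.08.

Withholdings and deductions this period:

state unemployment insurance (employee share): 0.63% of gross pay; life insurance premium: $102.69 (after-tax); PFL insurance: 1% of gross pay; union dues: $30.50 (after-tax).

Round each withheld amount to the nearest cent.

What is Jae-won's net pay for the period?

State unemployment insurance (employee share): $1,298.08 × 0.0063 = $8.18
PFL insurance: $1,298.08 × 0.01 = $12.98
Union dues: $30.50
Life insurance premium: $102.69
Total deductions = $8.18 + $12.98 + $30.50 + $102.69 = $154.35
Net pay = $1,298.08 − $154.35 = $1,143.73

$1,143.73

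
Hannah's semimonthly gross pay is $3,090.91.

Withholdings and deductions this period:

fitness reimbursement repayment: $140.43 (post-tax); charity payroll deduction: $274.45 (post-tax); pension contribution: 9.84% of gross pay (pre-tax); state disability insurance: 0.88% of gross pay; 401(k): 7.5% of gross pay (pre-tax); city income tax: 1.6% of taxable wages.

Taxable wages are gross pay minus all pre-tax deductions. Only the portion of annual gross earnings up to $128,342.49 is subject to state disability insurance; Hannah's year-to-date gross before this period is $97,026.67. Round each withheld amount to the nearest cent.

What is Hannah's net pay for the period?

$2,071.98

Pension contribution: $3,090.91 × 0.0984 = $304.15
401(k): $3,090.91 × 0.075 = $231.82
Pre-tax total = $304.15 + $231.82 = $535.97
Taxable wages = $3,090.91 − $535.97 = $2,554.94
City income tax: $2,554.94 × 0.016 = $40.88
State disability insurance: cap not yet reached, full $3,090.91 is subject → $3,090.91 × 0.0088 = $27.20
Fitness reimbursement repayment: $140.43
Charity payroll deduction: $274.45
Total deductions = $304.15 + $231.82 + $40.88 + $27.20 + $140.43 + $274.45 = $1,018.93
Net pay = $3,090.91 − $1,018.93 = $2,071.98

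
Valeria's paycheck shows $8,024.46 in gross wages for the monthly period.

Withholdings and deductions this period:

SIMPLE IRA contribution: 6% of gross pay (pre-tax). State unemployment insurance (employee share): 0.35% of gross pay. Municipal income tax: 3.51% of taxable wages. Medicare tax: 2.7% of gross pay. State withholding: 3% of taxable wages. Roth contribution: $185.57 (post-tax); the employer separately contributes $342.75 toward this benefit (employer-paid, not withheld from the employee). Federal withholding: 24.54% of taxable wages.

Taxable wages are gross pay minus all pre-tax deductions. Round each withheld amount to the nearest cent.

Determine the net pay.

$4,770.57

SIMPLE IRA contribution: $8,024.46 × 0.06 = $481.47
Taxable wages = $8,024.46 − $481.47 = $7,542.99
Federal withholding: $7,542.99 × 0.2454 = $1,851.05
State withholding: $7,542.99 × 0.03 = $226.29
Municipal income tax: $7,542.99 × 0.0351 = $264.76
State unemployment insurance (employee share): $8,024.46 × 0.0035 = $28.09
Medicare tax: $8,024.46 × 0.027 = $216.66
Roth contribution: $185.57
(Employer's $342.75 toward Roth contribution is not withheld from the employee.)
Total deductions = $481.47 + $1,851.05 + $226.29 + $264.76 + $28.09 + $216.66 + $185.57 = $3,253.89
Net pay = $8,024.46 − $3,253.89 = $4,770.57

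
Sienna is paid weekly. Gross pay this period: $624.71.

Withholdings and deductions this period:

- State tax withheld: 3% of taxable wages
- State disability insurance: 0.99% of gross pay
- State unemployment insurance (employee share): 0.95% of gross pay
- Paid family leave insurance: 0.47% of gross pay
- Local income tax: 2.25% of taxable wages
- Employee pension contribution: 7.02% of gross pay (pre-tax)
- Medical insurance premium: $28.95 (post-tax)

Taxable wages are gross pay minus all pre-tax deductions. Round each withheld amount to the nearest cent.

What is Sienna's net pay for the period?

$506.36

Employee pension contribution: $624.71 × 0.0702 = $43.85
Taxable wages = $624.71 − $43.85 = $580.86
Local income tax: $580.86 × 0.0225 = $13.07
State tax withheld: $580.86 × 0.03 = $17.43
State unemployment insurance (employee share): $624.71 × 0.0095 = $5.93
State disability insurance: $624.71 × 0.0099 = $6.18
Paid family leave insurance: $624.71 × 0.0047 = $2.94
Medical insurance premium: $28.95
Total deductions = $43.85 + $13.07 + $17.43 + $5.93 + $6.18 + $2.94 + $28.95 = $118.35
Net pay = $624.71 − $118.35 = $506.36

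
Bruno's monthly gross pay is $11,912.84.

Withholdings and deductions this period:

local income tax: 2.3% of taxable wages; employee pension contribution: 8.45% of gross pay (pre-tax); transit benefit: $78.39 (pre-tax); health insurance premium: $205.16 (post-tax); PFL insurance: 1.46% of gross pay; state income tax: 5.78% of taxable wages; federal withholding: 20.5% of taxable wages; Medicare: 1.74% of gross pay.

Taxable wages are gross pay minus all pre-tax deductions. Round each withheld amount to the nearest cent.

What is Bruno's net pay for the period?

$7,146.86

Employee pension contribution: $11,912.84 × 0.0845 = $1,006.63
Transit benefit: $78.39
Pre-tax total = $1,006.63 + $78.39 = $1,085.02
Taxable wages = $11,912.84 − $1,085.02 = $10,827.82
Federal withholding: $10,827.82 × 0.205 = $2,219.70
State income tax: $10,827.82 × 0.0578 = $625.85
Local income tax: $10,827.82 × 0.023 = $249.04
Medicare: $11,912.84 × 0.0174 = $207.28
PFL insurance: $11,912.84 × 0.0146 = $173.93
Health insurance premium: $205.16
Total deductions = $1,006.63 + $78.39 + $2,219.70 + $625.85 + $249.04 + $207.28 + $173.93 + $205.16 = $4,765.98
Net pay = $11,912.84 − $4,765.98 = $7,146.86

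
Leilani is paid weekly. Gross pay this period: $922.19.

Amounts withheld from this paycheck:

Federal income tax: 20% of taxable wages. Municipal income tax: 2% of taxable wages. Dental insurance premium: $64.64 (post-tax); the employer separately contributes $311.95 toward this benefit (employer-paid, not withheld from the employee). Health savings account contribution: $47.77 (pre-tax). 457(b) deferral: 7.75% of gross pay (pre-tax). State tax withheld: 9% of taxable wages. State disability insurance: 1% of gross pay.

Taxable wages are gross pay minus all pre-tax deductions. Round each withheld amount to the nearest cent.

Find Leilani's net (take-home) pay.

Health savings account contribution: $47.77
457(b) deferral: $922.19 × 0.0775 = $71.47
Pre-tax total = $47.77 + $71.47 = $119.24
Taxable wages = $922.19 − $119.24 = $802.95
Municipal income tax: $802.95 × 0.02 = $16.06
Federal income tax: $802.95 × 0.2 = $160.59
State tax withheld: $802.95 × 0.09 = $72.27
State disability insurance: $922.19 × 0.01 = $9.22
Dental insurance premium: $64.64
(Employer's $311.95 toward dental insurance premium is not withheld from the employee.)
Total deductions = $47.77 + $71.47 + $16.06 + $160.59 + $72.27 + $9.22 + $64.64 = $442.02
Net pay = $922.19 − $442.02 = $480.17

$480.17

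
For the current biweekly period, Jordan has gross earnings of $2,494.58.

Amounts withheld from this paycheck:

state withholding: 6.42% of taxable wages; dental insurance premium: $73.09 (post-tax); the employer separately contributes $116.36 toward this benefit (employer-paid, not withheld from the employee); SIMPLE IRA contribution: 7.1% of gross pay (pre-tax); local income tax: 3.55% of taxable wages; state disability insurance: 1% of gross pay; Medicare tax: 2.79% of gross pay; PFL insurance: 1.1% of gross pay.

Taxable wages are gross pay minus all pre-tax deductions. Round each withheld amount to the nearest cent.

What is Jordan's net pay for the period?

$1,891.33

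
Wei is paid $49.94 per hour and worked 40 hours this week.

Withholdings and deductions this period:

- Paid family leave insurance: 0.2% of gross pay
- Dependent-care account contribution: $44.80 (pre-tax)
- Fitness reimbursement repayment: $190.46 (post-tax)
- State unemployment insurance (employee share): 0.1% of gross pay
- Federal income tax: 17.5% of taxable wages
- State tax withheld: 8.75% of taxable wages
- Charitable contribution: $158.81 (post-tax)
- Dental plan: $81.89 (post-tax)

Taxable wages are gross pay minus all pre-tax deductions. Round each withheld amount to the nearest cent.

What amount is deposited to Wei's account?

$1,003.03

Gross pay: 40 × $49.94 = $1,997.60
Dependent-care account contribution: $44.80
Taxable wages = $1,997.60 − $44.80 = $1,952.80
State tax withheld: $1,952.80 × 0.0875 = $170.87
Federal income tax: $1,952.80 × 0.175 = $341.74
Paid family leave insurance: $1,997.60 × 0.002 = $4.00
State unemployment insurance (employee share): $1,997.60 × 0.001 = $2.00
Dental plan: $81.89
Fitness reimbursement repayment: $190.46
Charitable contribution: $158.81
Total deductions = $44.80 + $170.87 + $341.74 + $4.00 + $2.00 + $81.89 + $190.46 + $158.81 = $994.57
Net pay = $1,997.60 − $994.57 = $1,003.03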